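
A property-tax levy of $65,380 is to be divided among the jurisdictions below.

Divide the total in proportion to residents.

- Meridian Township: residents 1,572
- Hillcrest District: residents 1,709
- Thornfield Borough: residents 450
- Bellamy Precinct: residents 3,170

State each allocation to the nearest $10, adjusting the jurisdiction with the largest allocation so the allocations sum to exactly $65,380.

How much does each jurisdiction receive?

Total residents = 6,901.
Raw shares: Meridian Township 1,572/6,901 × $65,380 = 14,893.11; Hillcrest District 1,709/6,901 × $65,380 = 16,191.05; Thornfield Borough 450/6,901 × $65,380 = 4,263.30; Bellamy Precinct 3,170/6,901 × $65,380 = 30,032.55.
Rounded to nearest $10: Meridian Township $14,890; Hillcrest District $16,190; Thornfield Borough $4,260; Bellamy Precinct $30,030. Sum = $65,370.
Difference $65,380 − $65,370 = +$10 applied to largest allocation (Bellamy Precinct): Bellamy Precinct becomes $30,040.

Meridian Township: $14,890; Hillcrest District: $16,190; Thornfield Borough: $4,260; Bellamy Precinct: $30,040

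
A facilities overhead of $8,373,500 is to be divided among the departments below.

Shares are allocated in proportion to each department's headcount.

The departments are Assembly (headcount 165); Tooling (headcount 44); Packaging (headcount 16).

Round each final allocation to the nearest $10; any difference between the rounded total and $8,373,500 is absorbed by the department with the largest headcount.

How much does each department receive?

Assembly: $6,140,570 · Tooling: $1,637,480 · Packaging: $595,450

Total headcount = 165 + 44 + 16 = 225.
Pro-rata amounts: Assembly 6,140,566.67; Tooling 1,637,484.44; Packaging 595,448.89.
At nearest $10: Assembly $6,140,570; Tooling $1,637,480; Packaging $595,450. Sum = $8,373,500.
No rounding difference to absorb.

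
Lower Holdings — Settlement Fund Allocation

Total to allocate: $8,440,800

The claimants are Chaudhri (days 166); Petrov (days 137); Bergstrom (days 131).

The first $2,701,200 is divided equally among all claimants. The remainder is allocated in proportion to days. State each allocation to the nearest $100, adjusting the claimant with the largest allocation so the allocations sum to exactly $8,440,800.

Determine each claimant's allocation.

Chaudhri: $3,095,700 · Petrov: $2,712,200 · Bergstrom: $2,632,900

First tranche $2,701,200 split equally: $900,400 each.
Remainder $5,739,600 by days (total 434): Chaudhri 2,195,330.88 → $2,195,300; Petrov 1,811,809.22 → $1,811,800; Bergstrom 1,732,459.91 → $1,732,500.
Totals: Chaudhri $900,400 + $2,195,300 = $3,095,700; Petrov $900,400 + $1,811,800 = $2,712,200; Bergstrom $900,400 + $1,732,500 = $2,632,900.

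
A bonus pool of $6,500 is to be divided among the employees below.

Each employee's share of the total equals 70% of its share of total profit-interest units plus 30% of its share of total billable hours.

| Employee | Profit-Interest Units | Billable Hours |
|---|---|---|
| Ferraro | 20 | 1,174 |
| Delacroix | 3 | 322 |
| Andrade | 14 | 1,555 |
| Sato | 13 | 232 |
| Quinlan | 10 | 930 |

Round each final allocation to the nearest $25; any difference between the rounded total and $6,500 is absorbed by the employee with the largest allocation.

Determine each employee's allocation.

Profit-interest units total 60; billable hours total 4,213.
Blended shares (70% profit-interest units + 30% billable hours): Ferraro 0.3169; Delacroix 0.0579; Andrade 0.2741; Sato 0.1682; Quinlan 0.1829.
Proportional shares: Ferraro 2,060.06; Delacroix 376.54; Andrade 1,781.40; Sato 1,093.22; Quinlan 1,188.79.
After rounding ($25): Ferraro $2,050; Delacroix $375; Andrade $1,775; Sato $1,100; Quinlan $1,200. Sum = $6,500.
Sum already equals the total — no adjustment.

Ferraro: $2,050 · Delacroix: $375 · Andrade: $1,775 · Sato: $1,100 · Quinlan: $1,200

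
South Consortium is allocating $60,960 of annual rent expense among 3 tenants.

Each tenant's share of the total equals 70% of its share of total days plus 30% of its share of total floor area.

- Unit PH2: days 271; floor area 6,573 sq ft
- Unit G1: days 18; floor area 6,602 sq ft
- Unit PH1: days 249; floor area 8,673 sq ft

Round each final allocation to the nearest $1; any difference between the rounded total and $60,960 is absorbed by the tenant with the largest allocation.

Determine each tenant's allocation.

Totals — days 538, floor area 21,848.
Composite weights (70% days + 30% floor area): Unit PH2 0.4429; Unit G1 0.1141; Unit PH1 0.4431.
Unrounded shares: Unit PH2 26,996.60; Unit G1 6,953.93; Unit PH1 27,009.47.
After rounding ($1): Unit PH2 $26,997; Unit G1 $6,954; Unit PH1 $27,009. Sum = $60,960.
Sum already equals the total — no adjustment.

Unit PH2: $26,997; Unit G1: $6,954; Unit PH1: $27,009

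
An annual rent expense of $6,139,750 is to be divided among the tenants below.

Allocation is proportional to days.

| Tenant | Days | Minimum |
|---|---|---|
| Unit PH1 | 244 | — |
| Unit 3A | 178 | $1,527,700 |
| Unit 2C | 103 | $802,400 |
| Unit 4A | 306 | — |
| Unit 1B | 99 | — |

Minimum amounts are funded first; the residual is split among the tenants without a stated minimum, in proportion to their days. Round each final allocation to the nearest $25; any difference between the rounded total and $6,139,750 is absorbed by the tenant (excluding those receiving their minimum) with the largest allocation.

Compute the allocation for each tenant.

Minimums first: Unit 3A $1,527,700; Unit 2C $802,400. Remaining pool $3,809,650.
Remaining pool split over remaining days 649: Unit PH1 1,432,287.52 → $1,432,300; Unit 4A 1,796,229.43 → $1,796,225; Unit 1B 581,133.05 → $581,125.

Unit PH1: $1,432,300; Unit 3A: $1,527,700; Unit 2C: $802,400; Unit 4A: $1,796,225; Unit 1B: $581,125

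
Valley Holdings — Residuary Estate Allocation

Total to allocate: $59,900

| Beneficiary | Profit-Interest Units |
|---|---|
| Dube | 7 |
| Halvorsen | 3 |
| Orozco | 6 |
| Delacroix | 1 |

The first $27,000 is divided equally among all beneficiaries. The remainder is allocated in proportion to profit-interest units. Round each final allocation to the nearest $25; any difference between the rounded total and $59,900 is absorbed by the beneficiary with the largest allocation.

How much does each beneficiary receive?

Dube: $20,325 | Halvorsen: $12,550 | Orozco: $18,350 | Delacroix: $8,675

Equal tier: $27,000 ÷ 4 = $6,750 apiece.
Remainder $32,900 by profit-interest units (total 17): Dube 13,547.06 → $13,550; Halvorsen 5,805.88 → $5,800; Orozco 11,611.76 → $11,600; Delacroix 1,935.29 → $1,925.
Rounding difference +$25 on remainder applied to Dube.
Totals: Dube $6,750 + $13,575 = $20,325; Halvorsen $6,750 + $5,800 = $12,550; Orozco $6,750 + $11,600 = $18,350; Delacroix $6,750 + $1,925 = $8,675.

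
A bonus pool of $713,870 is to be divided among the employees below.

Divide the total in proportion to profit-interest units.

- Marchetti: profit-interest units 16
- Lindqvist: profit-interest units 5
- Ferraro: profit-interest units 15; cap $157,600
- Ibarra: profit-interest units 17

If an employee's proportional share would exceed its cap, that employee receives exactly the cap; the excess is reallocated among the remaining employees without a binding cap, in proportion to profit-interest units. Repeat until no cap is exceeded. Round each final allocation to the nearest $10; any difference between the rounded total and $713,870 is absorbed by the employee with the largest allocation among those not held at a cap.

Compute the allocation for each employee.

Profit-interest units total: 53.
Unconstrained shares: Marchetti 215,507.92; Lindqvist 67,346.23; Ferraro 202,038.68; Ibarra 228,977.17.
Held at cap: Ferraro ($157,600); remaining pool $556,270 reallocated over remaining profit-interest units 38.
Remaining shares: Marchetti 234,218.95 → $234,220; Lindqvist 73,193.42 → $73,190; Ibarra 248,857.63 → $248,860.

Marchetti: $234,220; Lindqvist: $73,190; Ferraro: $157,600; Ibarra: $248,860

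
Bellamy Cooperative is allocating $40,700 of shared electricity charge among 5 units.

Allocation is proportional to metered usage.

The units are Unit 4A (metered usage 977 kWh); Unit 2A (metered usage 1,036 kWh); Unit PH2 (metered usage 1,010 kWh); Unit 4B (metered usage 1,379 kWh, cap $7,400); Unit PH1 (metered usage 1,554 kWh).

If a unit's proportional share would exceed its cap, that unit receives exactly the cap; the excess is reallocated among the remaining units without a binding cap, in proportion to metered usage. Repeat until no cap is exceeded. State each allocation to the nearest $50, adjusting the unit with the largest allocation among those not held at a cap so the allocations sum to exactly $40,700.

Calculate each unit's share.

Total metered usage = 5,956.
Unconstrained shares: Unit 4A 6,676.28; Unit 2A 7,079.45; Unit PH2 6,901.78; Unit 4B 9,423.32; Unit PH1 10,619.17.
Capped: Unit 4B ($7,400); residual $33,300 reallocated over remaining metered usage 4,577.
Redistributed shares: Unit 4A 7,108.17 → $7,100; Unit 2A 7,537.43 → $7,550; Unit PH2 7,348.26 → $7,350; Unit PH1 11,306.14 → $11,300.

Unit 4A: $7,100; Unit 2A: $7,550; Unit PH2: $7,350; Unit 4B: $7,400; Unit PH1: $11,300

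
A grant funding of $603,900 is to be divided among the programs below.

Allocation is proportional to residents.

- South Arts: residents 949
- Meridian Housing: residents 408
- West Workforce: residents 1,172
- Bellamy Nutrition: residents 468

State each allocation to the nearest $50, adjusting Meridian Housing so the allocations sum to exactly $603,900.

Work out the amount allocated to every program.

South Arts: $191,200; Meridian Housing: $82,250; West Workforce: $236,150; Bellamy Nutrition: $94,300

Residents total: 2,997.
Raw shares: South Arts 949/2,997 × $603,900 = 191,224.92; Meridian Housing 408/2,997 × $603,900 = 82,212.61; West Workforce 1,172/2,997 × $603,900 = 236,159.76; Bellamy Nutrition 468/2,997 × $603,900 = 94,302.70.
After rounding ($50): South Arts $191,200; Meridian Housing $82,200; West Workforce $236,150; Bellamy Nutrition $94,300. Sum = $603,850.
Difference $603,900 − $603,850 = +$50 applied to Meridian Housing: Meridian Housing becomes $82,250.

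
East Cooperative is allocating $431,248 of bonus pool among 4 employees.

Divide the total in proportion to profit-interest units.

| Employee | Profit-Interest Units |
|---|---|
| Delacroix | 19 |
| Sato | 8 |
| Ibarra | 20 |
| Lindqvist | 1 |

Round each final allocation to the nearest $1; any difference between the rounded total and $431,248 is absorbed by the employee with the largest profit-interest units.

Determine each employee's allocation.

Sum of profit-interest units: 19 + 8 + 20 + 1 = 48.
Unrounded shares: Delacroix 170,702.33; Sato 71,874.67; Ibarra 179,686.67; Lindqvist 8,984.33.
After rounding ($1): Delacroix $170,702; Sato $71,875; Ibarra $179,687; Lindqvist $8,984. Sum = $431,248.
Sum already equals the total — no adjustment.

Delacroix: $170,702; Sato: $71,875; Ibarra: $179,687; Lindqvist: $8,984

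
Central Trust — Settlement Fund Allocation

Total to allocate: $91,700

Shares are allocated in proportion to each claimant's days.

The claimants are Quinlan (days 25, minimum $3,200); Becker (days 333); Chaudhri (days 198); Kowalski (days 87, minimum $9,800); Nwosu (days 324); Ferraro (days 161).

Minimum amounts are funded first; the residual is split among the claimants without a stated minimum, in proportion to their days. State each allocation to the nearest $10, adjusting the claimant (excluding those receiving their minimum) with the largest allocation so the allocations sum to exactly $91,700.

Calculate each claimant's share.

Fund the minimums — Quinlan $3,200; Kowalski $9,800. Residual $78,700.
Residual split over remaining days 1,016: Becker 25,794.39 → $25,790; Chaudhri 15,337.20 → $15,340; Nwosu 25,097.24 → $25,100; Ferraro 12,471.16 → $12,470.

Quinlan: $3,200 · Becker: $25,790 · Chaudhri: $15,340 · Kowalski: $9,800 · Nwosu: $25,100 · Ferraro: $12,470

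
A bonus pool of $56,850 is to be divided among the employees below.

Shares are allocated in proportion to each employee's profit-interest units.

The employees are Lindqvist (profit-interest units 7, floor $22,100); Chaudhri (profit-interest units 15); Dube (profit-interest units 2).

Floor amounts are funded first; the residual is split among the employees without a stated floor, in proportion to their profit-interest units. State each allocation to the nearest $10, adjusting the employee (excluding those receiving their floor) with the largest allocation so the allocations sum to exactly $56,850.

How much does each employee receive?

Minimums first: Lindqvist $22,100. Balance $34,750.
Balance split over remaining profit-interest units 17: Chaudhri 30,661.76 → $30,660; Dube 4,088.24 → $4,090.

Lindqvist: $22,100 · Chaudhri: $30,660 · Dube: $4,090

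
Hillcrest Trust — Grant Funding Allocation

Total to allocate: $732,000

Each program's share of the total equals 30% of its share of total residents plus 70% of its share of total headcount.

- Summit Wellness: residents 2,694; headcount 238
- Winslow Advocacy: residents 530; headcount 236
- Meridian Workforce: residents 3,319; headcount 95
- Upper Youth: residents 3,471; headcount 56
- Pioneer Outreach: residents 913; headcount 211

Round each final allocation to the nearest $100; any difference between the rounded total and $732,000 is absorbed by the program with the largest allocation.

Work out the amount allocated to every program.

Summit Wellness: $200,000; Winslow Advocacy: $155,300; Meridian Workforce: $124,900; Upper Youth: $104,100; Pioneer Outreach: $147,700

Totals — residents 10,927, headcount 836.
Composite weights (30% residents + 70% headcount): Summit Wellness 0.2732; Winslow Advocacy 0.2122; Meridian Workforce 0.1707; Upper Youth 0.1422; Pioneer Outreach 0.2017.
Pro-rata amounts: Summit Wellness 200,015.98; Winslow Advocacy 155,300.22; Meridian Workforce 124,929.24; Upper Youth 104,080.16; Pioneer Outreach 147,674.41.
After rounding ($100): Summit Wellness $200,000; Winslow Advocacy $155,300; Meridian Workforce $124,900; Upper Youth $104,100; Pioneer Outreach $147,700. Sum = $732,000.
Rounded total matches; no reconciliation needed.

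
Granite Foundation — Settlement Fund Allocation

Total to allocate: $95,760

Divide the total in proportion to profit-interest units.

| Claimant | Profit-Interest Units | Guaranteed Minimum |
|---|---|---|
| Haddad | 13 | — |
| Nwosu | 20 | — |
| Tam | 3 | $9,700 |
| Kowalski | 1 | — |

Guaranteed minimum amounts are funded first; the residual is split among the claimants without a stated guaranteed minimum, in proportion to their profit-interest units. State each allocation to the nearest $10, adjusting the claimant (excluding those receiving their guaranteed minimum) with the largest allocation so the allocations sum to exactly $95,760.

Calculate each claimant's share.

Minimums first: Tam $9,700. Residual $86,060.
Residual split over remaining profit-interest units 34: Haddad 32,905.29 → $32,910; Nwosu 50,623.53 → $50,620; Kowalski 2,531.18 → $2,530.

Haddad: $32,910; Nwosu: $50,620; Tam: $9,700; Kowalski: $2,530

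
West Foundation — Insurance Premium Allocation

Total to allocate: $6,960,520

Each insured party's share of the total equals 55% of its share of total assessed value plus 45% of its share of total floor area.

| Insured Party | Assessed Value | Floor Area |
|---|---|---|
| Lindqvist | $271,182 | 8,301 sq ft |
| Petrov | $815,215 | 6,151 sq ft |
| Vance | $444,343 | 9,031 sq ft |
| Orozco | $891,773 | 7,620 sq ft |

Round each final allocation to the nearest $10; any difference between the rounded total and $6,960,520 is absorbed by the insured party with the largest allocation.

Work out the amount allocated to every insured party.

Lindqvist: $1,264,500 | Petrov: $1,907,720 | Vance: $1,611,660 | Orozco: $2,176,640

Totals — assessed value 2,422,513, floor area 31,103.
Composite weights (55% assessed value + 45% floor area): Lindqvist 0.1817; Petrov 0.2741; Vance 0.2315; Orozco 0.3127.
Pro-rata amounts: Lindqvist 1,264,501.56; Petrov 1,907,718.18; Vance 1,611,661.88; Orozco 2,176,638.38.
At nearest $10: Lindqvist $1,264,500; Petrov $1,907,720; Vance $1,611,660; Orozco $2,176,640. Sum = $6,960,520.
Sum already equals the total — no adjustment.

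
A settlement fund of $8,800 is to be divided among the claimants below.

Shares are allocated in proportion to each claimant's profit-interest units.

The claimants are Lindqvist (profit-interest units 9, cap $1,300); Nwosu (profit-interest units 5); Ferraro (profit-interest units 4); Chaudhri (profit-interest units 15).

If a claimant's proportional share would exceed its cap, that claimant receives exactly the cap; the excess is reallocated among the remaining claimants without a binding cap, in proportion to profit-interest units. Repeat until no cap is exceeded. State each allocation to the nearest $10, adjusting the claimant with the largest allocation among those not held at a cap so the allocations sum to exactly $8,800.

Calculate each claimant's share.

Combined profit-interest units = 33.
Pro-rata shares before constraints: Lindqvist 2,400.00; Nwosu 1,333.33; Ferraro 1,066.67; Chaudhri 4,000.00.
Capped: Lindqvist ($1,300); remaining pool $7,500 reallocated over remaining profit-interest units 24.
Remaining shares: Nwosu 1,562.50 → $1,560; Ferraro 1,250.00 → $1,250; Chaudhri 4,687.50 → $4,690.

Lindqvist: $1,300 | Nwosu: $1,560 | Ferraro: $1,250 | Chaudhri: $4,690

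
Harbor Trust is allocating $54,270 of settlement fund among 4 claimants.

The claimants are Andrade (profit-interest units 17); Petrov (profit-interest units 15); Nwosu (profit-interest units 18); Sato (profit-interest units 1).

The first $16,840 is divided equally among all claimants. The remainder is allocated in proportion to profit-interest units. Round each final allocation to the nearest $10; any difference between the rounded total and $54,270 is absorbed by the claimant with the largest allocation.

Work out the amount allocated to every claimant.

First tranche $16,840 split equally: $4,210 each.
Remainder $37,430 by profit-interest units (total 51): Andrade 12,476.67 → $12,480; Petrov 11,008.82 → $11,010; Nwosu 13,210.59 → $13,210; Sato 733.92 → $730.
Totals: Andrade $4,210 + $12,480 = $16,690; Petrov $4,210 + $11,010 = $15,220; Nwosu $4,210 + $13,210 = $17,420; Sato $4,210 + $730 = $4,940.

Andrade: $16,690 · Petrov: $15,220 · Nwosu: $17,420 · Sato: $4,940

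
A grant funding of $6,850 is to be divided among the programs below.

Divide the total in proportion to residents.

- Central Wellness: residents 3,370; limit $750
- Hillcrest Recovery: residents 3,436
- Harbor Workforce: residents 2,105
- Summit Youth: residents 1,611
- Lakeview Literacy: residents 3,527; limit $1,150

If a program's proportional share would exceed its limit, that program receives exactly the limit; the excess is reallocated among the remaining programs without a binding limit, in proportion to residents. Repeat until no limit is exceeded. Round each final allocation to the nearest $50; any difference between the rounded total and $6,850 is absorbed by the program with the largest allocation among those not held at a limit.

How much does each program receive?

Combined residents = 14,049.
Pro-rata shares before constraints: Central Wellness 1,643.14; Hillcrest Recovery 1,675.32; Harbor Workforce 1,026.35; Summit Youth 785.49; Lakeview Literacy 1,719.69.
Held at cap: Central Wellness ($750), Lakeview Literacy ($1,150); remaining pool $4,950 reallocated over remaining residents 7,152.
Remaining shares: Hillcrest Recovery 2,378.10 → $2,400; Harbor Workforce 1,456.90 → $1,450; Summit Youth 1,115.00 → $1,100.

Central Wellness: $750 | Hillcrest Recovery: $2,400 | Harbor Workforce: $1,450 | Summit Youth: $1,100 | Lakeview Literacy: $1,150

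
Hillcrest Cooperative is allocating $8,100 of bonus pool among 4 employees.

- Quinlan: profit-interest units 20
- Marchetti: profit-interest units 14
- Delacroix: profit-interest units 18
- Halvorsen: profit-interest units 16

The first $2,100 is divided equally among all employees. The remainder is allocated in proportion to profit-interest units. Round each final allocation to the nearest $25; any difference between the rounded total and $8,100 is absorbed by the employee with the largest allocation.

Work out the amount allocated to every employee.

Quinlan: $2,300 · Marchetti: $1,750 · Delacroix: $2,125 · Halvorsen: $1,925

First tranche $2,100 split equally: $525 each.
Remainder $6,000 by profit-interest units (total 68): Quinlan 1,764.71 → $1,775; Marchetti 1,235.29 → $1,225; Delacroix 1,588.24 → $1,600; Halvorsen 1,411.76 → $1,400.
Totals: Quinlan $525 + $1,775 = $2,300; Marchetti $525 + $1,225 = $1,750; Delacroix $525 + $1,600 = $2,125; Halvorsen $525 + $1,400 = $1,925.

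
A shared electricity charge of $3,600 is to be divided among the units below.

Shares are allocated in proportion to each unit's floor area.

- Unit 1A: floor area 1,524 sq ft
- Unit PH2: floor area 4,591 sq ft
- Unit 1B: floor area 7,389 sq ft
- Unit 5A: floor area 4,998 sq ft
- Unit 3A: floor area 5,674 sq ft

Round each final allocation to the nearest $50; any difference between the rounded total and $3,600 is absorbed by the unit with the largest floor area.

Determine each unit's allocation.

Unit 1A: $250; Unit PH2: $700; Unit 1B: $1,050; Unit 5A: $750; Unit 3A: $850

Total floor area = 24,176.
Pro-rata amounts: Unit 1A 1,524/24,176 × $3,600 = 226.94; Unit PH2 4,591/24,176 × $3,600 = 683.64; Unit 1B 7,389/24,176 × $3,600 = 1,100.28; Unit 5A 4,998/24,176 × $3,600 = 744.24; Unit 3A 5,674/24,176 × $3,600 = 844.90.
At nearest $50: Unit 1A $250; Unit PH2 $700; Unit 1B $1,100; Unit 5A $750; Unit 3A $850. Sum = $3,650.
Difference $3,600 − $3,650 = −$50 applied to largest floor area (Unit 1B): Unit 1B becomes $1,050.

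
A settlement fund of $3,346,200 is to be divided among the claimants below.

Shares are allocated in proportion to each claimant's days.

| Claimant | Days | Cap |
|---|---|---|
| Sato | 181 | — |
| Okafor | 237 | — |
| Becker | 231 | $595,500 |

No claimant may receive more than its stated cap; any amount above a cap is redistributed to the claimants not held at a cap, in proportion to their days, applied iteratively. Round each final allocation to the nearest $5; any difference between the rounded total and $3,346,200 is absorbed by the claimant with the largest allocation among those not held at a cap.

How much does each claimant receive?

Total days = 649.
Proportional shares (ignoring caps): Sato 933,223.73; Okafor 1,221,955.93; Becker 1,191,020.34.
Held at cap: Becker ($595,500); remaining pool $2,750,700 reallocated over remaining days 418.
Redistributed shares: Sato 1,191,092.58 → $1,191,095; Okafor 1,559,607.42 → $1,559,605.

Sato: $1,191,095; Okafor: $1,559,605; Becker: $595,500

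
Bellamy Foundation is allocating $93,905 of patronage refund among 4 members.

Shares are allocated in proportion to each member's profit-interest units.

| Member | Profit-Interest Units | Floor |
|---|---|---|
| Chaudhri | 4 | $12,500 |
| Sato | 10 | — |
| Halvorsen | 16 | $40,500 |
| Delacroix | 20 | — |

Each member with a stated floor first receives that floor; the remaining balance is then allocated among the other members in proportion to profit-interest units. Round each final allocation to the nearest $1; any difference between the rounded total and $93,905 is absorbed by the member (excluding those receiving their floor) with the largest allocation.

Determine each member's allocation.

Minimums first: Chaudhri $12,500; Halvorsen $40,500. Remaining pool $40,905.
Remaining pool split over remaining profit-interest units 30: Sato 13,635.00 → $13,635; Delacroix 27,270.00 → $27,270.

Chaudhri: $12,500 | Sato: $13,635 | Halvorsen: $40,500 | Delacroix: $27,270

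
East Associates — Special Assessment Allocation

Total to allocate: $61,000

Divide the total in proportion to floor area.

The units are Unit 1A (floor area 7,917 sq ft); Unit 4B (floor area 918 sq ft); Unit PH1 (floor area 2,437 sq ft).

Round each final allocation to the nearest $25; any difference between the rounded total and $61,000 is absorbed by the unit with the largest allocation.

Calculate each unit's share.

Unit 1A: $42,825 · Unit 4B: $4,975 · Unit PH1: $13,200

Sum of floor area: 11,272.
Unrounded shares: Unit 1A 7,917/11,272 × $61,000 = 42,843.95; Unit 4B 918/11,272 × $61,000 = 4,967.89; Unit PH1 2,437/11,272 × $61,000 = 13,188.17.
At nearest $25: Unit 1A $42,850; Unit 4B $4,975; Unit PH1 $13,200. Sum = $61,025.
Difference $61,000 − $61,025 = −$25 applied to largest allocation (Unit 1A): Unit 1A becomes $42,825.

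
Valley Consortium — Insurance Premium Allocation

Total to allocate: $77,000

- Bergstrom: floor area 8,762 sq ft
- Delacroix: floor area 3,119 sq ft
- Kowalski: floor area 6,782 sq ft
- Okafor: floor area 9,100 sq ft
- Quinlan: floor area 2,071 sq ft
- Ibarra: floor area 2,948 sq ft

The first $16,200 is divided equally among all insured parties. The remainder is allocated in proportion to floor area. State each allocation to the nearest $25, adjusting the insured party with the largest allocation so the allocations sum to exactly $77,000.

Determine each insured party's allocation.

Equal tier: $16,200 ÷ 6 = $2,700 apiece.
Remainder $60,800 by floor area (total 32,782): Bergstrom 16,250.67 → $16,250; Delacroix 5,784.74 → $5,775; Kowalski 12,578.41 → $12,575; Okafor 16,877.55 → $16,875; Quinlan 3,841.03 → $3,850; Ibarra 5,467.59 → $5,475.
Totals: Bergstrom $2,700 + $16,250 = $18,950; Delacroix $2,700 + $5,775 = $8,475; Kowalski $2,700 + $12,575 = $15,275; Okafor $2,700 + $16,875 = $19,575; Quinlan $2,700 + $3,850 = $6,550; Ibarra $2,700 + $5,475 = $8,175.

Bergstrom: $18,950; Delacroix: $8,475; Kowalski: $15,275; Okafor: $19,575; Quinlan: $6,550; Ibarra: $8,175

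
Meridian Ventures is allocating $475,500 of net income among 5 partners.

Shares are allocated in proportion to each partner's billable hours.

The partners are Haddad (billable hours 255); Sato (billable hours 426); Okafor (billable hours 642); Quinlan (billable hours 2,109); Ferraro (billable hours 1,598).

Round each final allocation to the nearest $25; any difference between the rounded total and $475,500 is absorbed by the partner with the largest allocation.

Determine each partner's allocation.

Combined billable hours = 5,030.
Pro-rata amounts: Haddad 255/5,030 × $475,500 = 24,105.86; Sato 426/5,030 × $475,500 = 40,270.97; Okafor 642/5,030 × $475,500 = 60,690.06; Quinlan 2,109/5,030 × $475,500 = 199,369.68; Ferraro 1,598/5,030 × $475,500 = 151,063.42.
Rounded to nearest $25: Haddad $24,100; Sato $40,275; Okafor $60,700; Quinlan $199,375; Ferraro $151,075. Sum = $475,525.
Difference $475,500 − $475,525 = −$25 applied to largest allocation (Quinlan): Quinlan becomes $199,350.

Haddad: $24,100 | Sato: $40,275 | Okafor: $60,700 | Quinlan: $199,350 | Ferraro: $151,075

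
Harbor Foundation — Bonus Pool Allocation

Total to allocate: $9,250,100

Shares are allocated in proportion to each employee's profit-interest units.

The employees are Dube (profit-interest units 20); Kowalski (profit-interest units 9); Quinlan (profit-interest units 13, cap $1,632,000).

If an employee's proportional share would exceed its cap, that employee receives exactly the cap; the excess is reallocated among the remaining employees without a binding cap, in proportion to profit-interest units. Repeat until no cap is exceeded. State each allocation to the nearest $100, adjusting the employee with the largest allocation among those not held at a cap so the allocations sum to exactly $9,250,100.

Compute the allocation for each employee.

Dube: $5,253,900 · Kowalski: $2,364,200 · Quinlan: $1,632,000

Combined profit-interest units = 42.
Pro-rata shares before constraints: Dube 4,404,809.52; Kowalski 1,982,164.29; Quinlan 2,863,126.19.
Cap binds for Quinlan ($1,632,000); residual $7,618,100 reallocated over remaining profit-interest units 29.
Shares after redistribution: Dube 5,253,862.07 → $5,253,900; Kowalski 2,364,237.93 → $2,364,200.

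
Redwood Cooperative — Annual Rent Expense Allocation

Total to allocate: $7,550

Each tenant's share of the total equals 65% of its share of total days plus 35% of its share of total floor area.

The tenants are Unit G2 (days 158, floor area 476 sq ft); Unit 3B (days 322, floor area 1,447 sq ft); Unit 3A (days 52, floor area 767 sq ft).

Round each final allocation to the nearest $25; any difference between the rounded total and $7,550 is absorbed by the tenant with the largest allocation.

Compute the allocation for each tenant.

Unit G2: $1,925 | Unit 3B: $4,400 | Unit 3A: $1,225

Days total 532; floor area total 2,690.
Composite weights (65% days + 35% floor area): Unit G2 0.2550; Unit 3B 0.5817; Unit 3A 0.1633.
Pro-rata amounts: Unit G2 1,925.09; Unit 3B 4,391.78; Unit 3A 1,233.14.
After rounding ($25): Unit G2 $1,925; Unit 3B $4,400; Unit 3A $1,225. Sum = $7,550.
No rounding difference to absorb.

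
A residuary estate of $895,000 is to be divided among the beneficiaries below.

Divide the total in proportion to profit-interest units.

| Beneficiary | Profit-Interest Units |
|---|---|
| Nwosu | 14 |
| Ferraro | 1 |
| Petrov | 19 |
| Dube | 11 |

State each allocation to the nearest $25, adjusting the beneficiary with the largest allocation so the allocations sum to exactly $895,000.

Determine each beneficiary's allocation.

Nwosu: $278,450 | Ferraro: $19,900 | Petrov: $377,875 | Dube: $218,775

Total profit-interest units = 45.
Raw shares: Nwosu 14/45 × $895,000 = 278,444.44; Ferraro 1/45 × $895,000 = 19,888.89; Petrov 19/45 × $895,000 = 377,888.89; Dube 11/45 × $895,000 = 218,777.78.
At nearest $25: Nwosu $278,450; Ferraro $19,900; Petrov $377,900; Dube $218,775. Sum = $895,025.
Difference $895,000 − $895,025 = −$25 applied to largest allocation (Petrov): Petrov becomes $377,875.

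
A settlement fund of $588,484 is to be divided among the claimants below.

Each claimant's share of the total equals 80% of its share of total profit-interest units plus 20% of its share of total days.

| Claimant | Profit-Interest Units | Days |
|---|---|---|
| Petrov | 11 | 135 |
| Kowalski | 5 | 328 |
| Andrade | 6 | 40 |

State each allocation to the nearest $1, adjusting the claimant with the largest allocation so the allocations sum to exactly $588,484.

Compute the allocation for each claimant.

Profit-interest units total 22; days total 503.
Combined weights (80% profit-interest units + 20% days): Petrov 0.4537; Kowalski 0.3122; Andrade 0.2341.
Pro-rata amounts: Petrov 266,982.20; Kowalski 183,745.70; Andrade 137,756.10.
After rounding ($1): Petrov $266,982; Kowalski $183,746; Andrade $137,756. Sum = $588,484.
Rounded total matches; no reconciliation needed.

Petrov: $266,982; Kowalski: $183,746; Andrade: $137,756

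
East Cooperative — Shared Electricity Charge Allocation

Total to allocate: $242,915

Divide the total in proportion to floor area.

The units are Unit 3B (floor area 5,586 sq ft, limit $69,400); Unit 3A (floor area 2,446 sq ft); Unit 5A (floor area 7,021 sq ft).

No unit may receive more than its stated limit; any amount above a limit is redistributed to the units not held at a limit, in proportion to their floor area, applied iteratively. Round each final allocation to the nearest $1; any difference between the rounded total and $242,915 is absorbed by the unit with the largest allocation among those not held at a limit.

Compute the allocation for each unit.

Floor area total: 15,053.
Pro-rata shares before constraints: Unit 3B 90,143.04; Unit 3A 39,471.87; Unit 5A 113,300.09.
Cap binds for Unit 3B ($69,400); remaining pool $173,515 reallocated over remaining floor area 9,467.
Remaining shares: Unit 3A 44,831.28 → $44,831; Unit 5A 128,683.72 → $128,684.

Unit 3B: $69,400; Unit 3A: $44,831; Unit 5A: $128,684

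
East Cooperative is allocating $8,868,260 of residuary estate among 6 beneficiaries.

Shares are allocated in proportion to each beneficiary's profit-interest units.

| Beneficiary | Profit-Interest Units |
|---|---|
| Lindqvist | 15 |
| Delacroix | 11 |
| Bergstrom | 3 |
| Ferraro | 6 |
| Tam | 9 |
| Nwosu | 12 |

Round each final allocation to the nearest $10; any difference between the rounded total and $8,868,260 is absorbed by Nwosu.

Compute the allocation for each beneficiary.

Combined profit-interest units = 56.
Proportional shares: Lindqvist 15/56 × $8,868,260 = 2,375,426.79; Delacroix 11/56 × $8,868,260 = 1,741,979.64; Bergstrom 3/56 × $8,868,260 = 475,085.36; Ferraro 6/56 × $8,868,260 = 950,170.71; Tam 9/56 × $8,868,260 = 1,425,256.07; Nwosu 12/56 × $8,868,260 = 1,900,341.43.
At nearest $10: Lindqvist $2,375,430; Delacroix $1,741,980; Bergstrom $475,090; Ferraro $950,170; Tam $1,425,260; Nwosu $1,900,340. Sum = $8,868,270.
Difference $8,868,260 − $8,868,270 = −$10 applied to Nwosu: Nwosu becomes $1,900,330.

Lindqvist: $2,375,430; Delacroix: $1,741,980; Bergstrom: $475,090; Ferraro: $950,170; Tam: $1,425,260; Nwosu: $1,900,330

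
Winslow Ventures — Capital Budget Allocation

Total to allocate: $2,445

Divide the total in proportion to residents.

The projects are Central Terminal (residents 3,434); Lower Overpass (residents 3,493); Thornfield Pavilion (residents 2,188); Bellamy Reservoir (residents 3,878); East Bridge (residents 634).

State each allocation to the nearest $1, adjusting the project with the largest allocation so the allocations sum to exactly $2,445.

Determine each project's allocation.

Central Terminal: $616 · Lower Overpass: $627 · Thornfield Pavilion: $393 · Bellamy Reservoir: $695 · East Bridge: $114

Total residents = 13,627.
Proportional shares: Central Terminal 3,434/13,627 × $2,445 = 616.14; Lower Overpass 3,493/13,627 × $2,445 = 626.73; Thornfield Pavilion 2,188/13,627 × $2,445 = 392.58; Bellamy Reservoir 3,878/13,627 × $2,445 = 695.80; East Bridge 634/13,627 × $2,445 = 113.75.
After rounding ($1): Central Terminal $616; Lower Overpass $627; Thornfield Pavilion $393; Bellamy Reservoir $696; East Bridge $114. Sum = $2,446.
Difference $2,445 − $2,446 = −$1 applied to largest allocation (Bellamy Reservoir): Bellamy Reservoir becomes $695.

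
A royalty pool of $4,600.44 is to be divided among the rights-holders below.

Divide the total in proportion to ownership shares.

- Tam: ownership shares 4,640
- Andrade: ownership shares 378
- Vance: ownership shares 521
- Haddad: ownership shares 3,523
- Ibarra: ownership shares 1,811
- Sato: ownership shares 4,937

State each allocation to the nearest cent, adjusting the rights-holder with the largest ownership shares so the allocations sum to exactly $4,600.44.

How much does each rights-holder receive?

Sum of ownership shares: 4,640 + 378 + 521 + 3,523 + 1,811 + 4,937 = 15,810.
Pro-rata amounts: Tam 1,350.1608; Andrade 109.9915; Vance 151.6021; Haddad 1,025.1328; Ibarra 526.9701; Sato 1,436.5827.
Rounded to nearest cent: Tam $1,350.16; Andrade $109.99; Vance $151.60; Haddad $1,025.13; Ibarra $526.97; Sato $1,436.58. Sum = $4,600.43.
Difference $4,600.44 − $4,600.43 = +$0.01 applied to largest ownership shares (Sato): Sato becomes $1,436.59.

Tam: $1,350.16 · Andrade: $109.99 · Vance: $151.60 · Haddad: $1,025.13 · Ibarra: $526.97 · Sato: $1,436.59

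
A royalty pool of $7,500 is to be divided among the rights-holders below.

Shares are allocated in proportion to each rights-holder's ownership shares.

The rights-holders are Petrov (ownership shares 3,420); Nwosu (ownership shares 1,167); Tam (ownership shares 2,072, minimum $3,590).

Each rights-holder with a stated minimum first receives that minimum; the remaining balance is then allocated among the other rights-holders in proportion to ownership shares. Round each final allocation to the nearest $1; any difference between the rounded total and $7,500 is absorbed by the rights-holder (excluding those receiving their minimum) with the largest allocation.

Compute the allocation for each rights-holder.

Minimums first: Tam $3,590. Balance $3,910.
Balance split over remaining ownership shares 4,587: Petrov 2,915.24 → $2,915; Nwosu 994.76 → $995.

Petrov: $2,915 · Nwosu: $995 · Tam: $3,590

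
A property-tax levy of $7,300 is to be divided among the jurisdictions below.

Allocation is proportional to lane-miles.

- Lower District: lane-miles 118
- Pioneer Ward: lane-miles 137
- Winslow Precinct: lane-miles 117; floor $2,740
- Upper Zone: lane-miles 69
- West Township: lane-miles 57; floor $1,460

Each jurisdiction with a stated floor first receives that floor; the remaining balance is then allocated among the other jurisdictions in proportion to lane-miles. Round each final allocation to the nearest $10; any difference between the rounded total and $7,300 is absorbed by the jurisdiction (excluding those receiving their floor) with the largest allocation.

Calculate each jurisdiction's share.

Minimums first: Winslow Precinct $2,740; West Township $1,460. Remaining pool $3,100.
Remaining pool split over remaining lane-miles 324: Lower District 1,129.01 → $1,130; Pioneer Ward 1,310.80 → $1,310; Upper Zone 660.19 → $660.

Lower District: $1,130; Pioneer Ward: $1,310; Winslow Precinct: $2,740; Upper Zone: $660; West Township: $1,460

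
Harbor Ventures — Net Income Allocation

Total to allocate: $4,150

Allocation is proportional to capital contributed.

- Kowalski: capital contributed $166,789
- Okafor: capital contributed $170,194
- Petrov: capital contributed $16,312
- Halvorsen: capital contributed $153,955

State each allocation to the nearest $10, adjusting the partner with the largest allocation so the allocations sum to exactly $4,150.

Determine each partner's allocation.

Kowalski: $1,360 · Okafor: $1,400 · Petrov: $130 · Halvorsen: $1,260

Sum of capital contributed: 507,250.
Raw shares: Kowalski 166,789/507,250 × $4,150 = 1,364.56; Okafor 170,194/507,250 × $4,150 = 1,392.42; Petrov 16,312/507,250 × $4,150 = 133.45; Halvorsen 153,955/507,250 × $4,150 = 1,259.56.
After rounding ($10): Kowalski $1,360; Okafor $1,390; Petrov $130; Halvorsen $1,260. Sum = $4,140.
Difference $4,150 − $4,140 = +$10 applied to largest allocation (Okafor): Okafor becomes $1,400.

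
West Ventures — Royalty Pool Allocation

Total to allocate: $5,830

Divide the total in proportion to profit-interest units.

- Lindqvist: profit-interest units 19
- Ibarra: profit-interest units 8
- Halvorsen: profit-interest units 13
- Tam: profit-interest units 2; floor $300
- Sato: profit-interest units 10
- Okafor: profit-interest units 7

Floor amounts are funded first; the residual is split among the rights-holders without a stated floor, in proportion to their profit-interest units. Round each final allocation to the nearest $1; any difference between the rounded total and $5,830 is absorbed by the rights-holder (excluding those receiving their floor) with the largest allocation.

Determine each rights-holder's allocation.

Lindqvist: $1,844 | Ibarra: $776 | Halvorsen: $1,261 | Tam: $300 | Sato: $970 | Okafor: $679

Guaranteed amounts: Tam $300. Residual $5,530.
Residual split over remaining profit-interest units 57: Lindqvist 1,843.33 → $1,843; Ibarra 776.14 → $776; Halvorsen 1,261.23 → $1,261; Sato 970.18 → $970; Okafor 679.12 → $679.
Rounding difference +$1 applied to Lindqvist → $1,844.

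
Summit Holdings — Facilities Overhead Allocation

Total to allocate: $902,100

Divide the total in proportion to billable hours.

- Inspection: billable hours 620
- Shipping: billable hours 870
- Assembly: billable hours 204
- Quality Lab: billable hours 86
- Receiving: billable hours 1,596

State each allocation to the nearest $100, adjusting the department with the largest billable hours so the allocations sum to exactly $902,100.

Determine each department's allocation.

Inspection: $165,700 · Shipping: $232,500 · Assembly: $54,500 · Quality Lab: $23,000 · Receiving: $426,400

Sum of billable hours: 3,376.
Pro-rata amounts: Inspection 620/3,376 × $902,100 = 165,670.02; Shipping 870/3,376 × $902,100 = 232,472.45; Assembly 204/3,376 × $902,100 = 54,510.78; Quality Lab 86/3,376 × $902,100 = 22,980.04; Receiving 1,596/3,376 × $902,100 = 426,466.71.
After rounding ($100): Inspection $165,700; Shipping $232,500; Assembly $54,500; Quality Lab $23,000; Receiving $426,500. Sum = $902,200.
Difference $902,100 − $902,200 = −$100 applied to largest billable hours (Receiving): Receiving becomes $426,400.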